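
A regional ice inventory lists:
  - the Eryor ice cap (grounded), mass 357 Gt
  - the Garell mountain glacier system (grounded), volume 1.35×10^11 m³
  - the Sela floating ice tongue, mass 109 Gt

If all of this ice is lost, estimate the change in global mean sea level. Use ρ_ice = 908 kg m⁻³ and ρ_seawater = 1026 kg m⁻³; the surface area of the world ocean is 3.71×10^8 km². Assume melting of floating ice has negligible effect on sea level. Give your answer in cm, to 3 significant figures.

Eryor: 357 Gt = 3.570×10^14 kg; dividing by ρ_w = 1026 kg m⁻³ gives 3.480×10^11 m³ of water.
Garell: 1.35×10^11 m³ × (908/1026) = 1.195×10^11 m³ of water.
The Sela floating ice tongue is floating and already displaces its own weight of water, so its melt adds essentially nothing to sea level.
Total added water ≈ 4.674×10^11 m³ over 3.71×10^14 m² → Δh = 1.26×10^-3 m = 0.126 cm.

≈ 0.126 cm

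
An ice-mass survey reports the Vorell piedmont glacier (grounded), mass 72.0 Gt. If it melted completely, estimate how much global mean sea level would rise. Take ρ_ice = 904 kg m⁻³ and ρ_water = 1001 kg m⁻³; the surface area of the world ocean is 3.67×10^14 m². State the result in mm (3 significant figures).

Vorell: 72.0 Gt = 7.200×10^13 kg; dividing by ρ_w = 1001 kg m⁻³ gives 7.193×10^10 m³ of water.
Spread over 3.67×10^14 m² of ocean, Δh = 7.193×10^10 / 3.67×10^14 = 1.96×10^-4 m = 0.196 mm.

≈ 0.196 mm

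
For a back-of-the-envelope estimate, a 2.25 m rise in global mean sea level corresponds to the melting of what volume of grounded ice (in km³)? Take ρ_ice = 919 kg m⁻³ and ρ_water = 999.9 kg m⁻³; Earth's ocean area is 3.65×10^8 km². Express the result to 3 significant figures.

Required water volume = Δh × A = 2.25 m × 3.65×10^14 m² = 8.212×10^14 m³ = 8.212×10^5 km³.
Ice volume = water volume × ρ_w/ρ_ice = 8.212×10^5 × 999.9/919 = 8.94×10^5 km³.

≈ 8.94×10^5 km³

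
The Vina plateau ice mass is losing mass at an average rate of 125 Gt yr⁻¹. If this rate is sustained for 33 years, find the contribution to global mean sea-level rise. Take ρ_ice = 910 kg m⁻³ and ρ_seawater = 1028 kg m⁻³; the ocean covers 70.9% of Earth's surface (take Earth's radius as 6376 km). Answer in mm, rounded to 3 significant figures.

Total mass lost = 125 Gt/yr × 33 yr = 4125 Gt = 4.125×10^15 kg.
ρ_w = 1028 kg m⁻³, so water volume = 4.125×10^15 / 1028 = 4.013×10^12 m³.
Δh = 4.013×10^12 / 3.62×10^14 = 0.0111 m = 11.1 mm.

≈ 11.1 mm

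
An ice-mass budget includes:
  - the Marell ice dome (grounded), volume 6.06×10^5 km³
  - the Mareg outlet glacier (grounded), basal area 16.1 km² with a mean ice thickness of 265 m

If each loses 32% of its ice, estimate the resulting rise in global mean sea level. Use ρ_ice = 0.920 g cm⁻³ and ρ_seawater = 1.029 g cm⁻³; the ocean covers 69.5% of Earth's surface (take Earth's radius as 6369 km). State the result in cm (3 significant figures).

≈ 48.9 cm

Marell: 0.32 × 6.06×10^5 km³ × (920/1029) = 1.734×10^5 km³ of water.
Mareg: ice volume = 16.1 km² × 265 m = 4.266 km³; 0.32 × 4.266 × (920/1029) = 1.221 km³ of water.
Total added water ≈ 1.734×10^14 m³ over 3.54×10^14 m² → Δh = 0.489 m = 48.9 cm.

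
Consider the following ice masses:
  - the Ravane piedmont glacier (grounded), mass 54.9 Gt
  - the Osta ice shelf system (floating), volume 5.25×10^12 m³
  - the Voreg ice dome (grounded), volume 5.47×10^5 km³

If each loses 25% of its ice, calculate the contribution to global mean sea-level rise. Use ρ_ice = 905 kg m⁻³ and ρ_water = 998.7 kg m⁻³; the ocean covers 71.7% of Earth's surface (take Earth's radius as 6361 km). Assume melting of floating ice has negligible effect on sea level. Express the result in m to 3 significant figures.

Ravane: 0.25 × 54.9 Gt = 1.372×10^13 kg; dividing by ρ_w = 998.7 kg m⁻³ gives 1.374×10^10 m³ of water.
The Osta ice shelf system is floating and already displaces its own weight of water, so its melt adds essentially nothing to sea level.
Voreg: 0.25 × 5.47×10^5 km³ × (905/998.7) = 1.239×10^5 km³ of water.
Total added water ≈ 1.239×10^14 m³ over 3.65×10^14 m² → Δh = 0.340 m.

≈ 0.340 m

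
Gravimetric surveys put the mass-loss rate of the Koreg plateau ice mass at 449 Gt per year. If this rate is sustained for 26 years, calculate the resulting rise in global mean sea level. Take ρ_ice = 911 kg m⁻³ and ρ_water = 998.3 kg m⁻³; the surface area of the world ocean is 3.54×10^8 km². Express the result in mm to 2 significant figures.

Total mass lost = 449 Gt/yr × 26 yr = 1.167×10^4 Gt = 1.167×10^16 kg.
ρ_w = 998.3 kg m⁻³, so water volume = 1.167×10^16 / 998.3 = 1.169×10^13 m³.
Δh = 1.169×10^13 / 3.54×10^14 = 0.0330 m = 33 mm.

≈ 33 mm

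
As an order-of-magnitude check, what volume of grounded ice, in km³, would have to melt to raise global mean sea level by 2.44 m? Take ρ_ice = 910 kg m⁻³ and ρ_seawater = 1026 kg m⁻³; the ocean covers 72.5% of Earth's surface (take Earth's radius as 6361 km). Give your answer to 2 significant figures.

Required water volume = Δh × A = 2.44 m × 3.69×10^14 m² = 8.995×10^14 m³ = 8.995×10^5 km³.
Ice volume = water volume × ρ_w/ρ_ice = 8.995×10^5 × 1026/910 = 1.0×10^6 km³.

≈ 1.0×10^6 km³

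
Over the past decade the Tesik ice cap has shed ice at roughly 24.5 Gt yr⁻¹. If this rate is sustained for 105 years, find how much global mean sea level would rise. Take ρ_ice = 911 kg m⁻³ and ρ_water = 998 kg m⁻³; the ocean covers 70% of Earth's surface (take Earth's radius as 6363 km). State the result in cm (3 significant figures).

≈ 0.724 cm

Total mass lost = 24.5 Gt/yr × 105 yr = 2572 Gt = 2.572×10^15 kg.
ρ_w = 998 kg m⁻³, so water volume = 2.572×10^15 / 998 = 2.578×10^12 m³.
Δh = 2.578×10^12 / 3.56×10^14 = 7.24×10^-3 m = 0.724 cm.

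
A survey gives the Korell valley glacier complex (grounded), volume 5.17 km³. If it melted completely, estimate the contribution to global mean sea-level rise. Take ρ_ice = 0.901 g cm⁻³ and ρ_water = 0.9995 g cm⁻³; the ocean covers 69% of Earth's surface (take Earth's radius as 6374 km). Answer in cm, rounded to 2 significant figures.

≈ 1.3×10^-3 cm

Korell: 5.17 km³ × (901/999.5) = 4.661 km³ of water.
Spread over 3.52×10^14 m² of ocean, Δh = 4.661×10^9 / 3.52×10^14 = 1.32×10^-5 m = 1.3×10^-3 cm.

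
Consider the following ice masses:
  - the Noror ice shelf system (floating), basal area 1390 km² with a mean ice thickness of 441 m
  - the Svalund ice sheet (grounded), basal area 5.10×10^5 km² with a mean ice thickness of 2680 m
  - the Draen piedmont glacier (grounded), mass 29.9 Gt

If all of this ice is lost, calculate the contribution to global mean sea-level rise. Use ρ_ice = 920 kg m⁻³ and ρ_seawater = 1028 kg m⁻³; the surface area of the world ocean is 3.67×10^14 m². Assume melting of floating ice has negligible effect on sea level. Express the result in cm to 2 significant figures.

The Noror ice shelf system is floating and already displaces its own weight of water, so its melt adds essentially nothing to sea level.
Svalund: ice volume = 5.10×10^5 km² × 2680 m = 1.367×10^6 km³; 1.367×10^6 × (920/1028) = 1.223×10^6 km³ of water.
Draen: 29.9 Gt = 2.990×10^13 kg; dividing by ρ_w = 1028 kg m⁻³ gives 2.909×10^10 m³ of water.
Total added water ≈ 1.223×10^15 m³ over 3.67×10^14 m² → Δh = 3.33 m = 330 cm.

≈ 330 cm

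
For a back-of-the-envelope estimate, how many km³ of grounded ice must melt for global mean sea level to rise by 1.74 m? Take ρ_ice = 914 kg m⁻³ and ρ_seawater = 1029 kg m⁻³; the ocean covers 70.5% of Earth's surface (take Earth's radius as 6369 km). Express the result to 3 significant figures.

≈ 7.04×10^5 km³

Required water volume = Δh × A = 1.74 m × 3.59×10^14 m² = 6.253×10^14 m³ = 6.253×10^5 km³.
Ice volume = water volume × ρ_w/ρ_ice = 6.253×10^5 × 1029/914 = 7.04×10^5 km³.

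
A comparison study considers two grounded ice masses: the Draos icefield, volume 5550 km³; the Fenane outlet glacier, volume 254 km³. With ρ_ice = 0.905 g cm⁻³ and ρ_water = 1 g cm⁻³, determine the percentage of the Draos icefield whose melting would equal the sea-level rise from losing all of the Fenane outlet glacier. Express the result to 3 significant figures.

Equal sea-level rise means equal mass of meltwater, i.e. equal mass of ice lost.
Ice mass of Fenane: 2.299×10^14 kg; ice mass of Draos: 5.023×10^15 kg.
Fraction required = 2.299×10^14 / 5.023×10^15 = 0.0458 → 4.58 %.

≈ 4.58 %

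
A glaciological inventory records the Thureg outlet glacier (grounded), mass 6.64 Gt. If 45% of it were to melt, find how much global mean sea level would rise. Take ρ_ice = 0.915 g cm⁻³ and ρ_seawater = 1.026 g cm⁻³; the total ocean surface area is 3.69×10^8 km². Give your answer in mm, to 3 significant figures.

Thureg: 0.45 × 6.64 Gt = 2.988×10^12 kg; dividing by ρ_w = 1.026 g cm⁻³ = 1026 kg m⁻³ gives 2.912×10^9 m³ of water.
Spread over 3.69×10^14 m² of ocean, Δh = 2.912×10^9 / 3.69×10^14 = 7.89×10^-6 m = 7.89×10^-3 mm.

≈ 7.89×10^-3 mm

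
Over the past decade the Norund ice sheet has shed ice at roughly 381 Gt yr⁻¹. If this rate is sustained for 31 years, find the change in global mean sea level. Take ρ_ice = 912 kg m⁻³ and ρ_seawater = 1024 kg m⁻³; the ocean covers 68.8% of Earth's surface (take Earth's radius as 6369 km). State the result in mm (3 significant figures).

Total mass lost = 381 Gt/yr × 31 yr = 1.181×10^4 Gt = 1.181×10^16 kg.
ρ_w = 1024 kg m⁻³, so water volume = 1.181×10^16 / 1024 = 1.153×10^13 m³.
Δh = 1.153×10^13 / 3.51×10^14 = 0.0329 m = 32.9 mm.

≈ 32.9 mm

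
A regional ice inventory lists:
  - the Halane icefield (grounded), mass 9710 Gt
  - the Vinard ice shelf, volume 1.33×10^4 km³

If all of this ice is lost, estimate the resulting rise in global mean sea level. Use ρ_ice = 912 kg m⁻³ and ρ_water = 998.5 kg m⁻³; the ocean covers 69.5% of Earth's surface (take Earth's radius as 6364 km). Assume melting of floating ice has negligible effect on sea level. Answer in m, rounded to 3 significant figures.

≈ 0.0275 m

Halane: 9710 Gt = 9.710×10^15 kg; dividing by ρ_w = 998.5 kg m⁻³ gives 9.725×10^12 m³ of water.
The Vinard ice shelf is floating and already displaces its own weight of water, so its melt adds essentially nothing to sea level.
Total added water ≈ 9.725×10^12 m³ over 3.54×10^14 m² → Δh = 0.0275 m.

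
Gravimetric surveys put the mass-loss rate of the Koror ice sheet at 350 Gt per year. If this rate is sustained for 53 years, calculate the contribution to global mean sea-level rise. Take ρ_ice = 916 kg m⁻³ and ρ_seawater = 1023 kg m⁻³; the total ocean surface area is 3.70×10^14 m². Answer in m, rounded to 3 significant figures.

≈ 0.0490 m

Total mass lost = 350 Gt/yr × 53 yr = 1.855×10^4 Gt = 1.855×10^16 kg.
ρ_w = 1023 kg m⁻³, so water volume = 1.855×10^16 / 1023 = 1.813×10^13 m³.
Δh = 1.813×10^13 / 3.70×10^14 = 0.0490 m.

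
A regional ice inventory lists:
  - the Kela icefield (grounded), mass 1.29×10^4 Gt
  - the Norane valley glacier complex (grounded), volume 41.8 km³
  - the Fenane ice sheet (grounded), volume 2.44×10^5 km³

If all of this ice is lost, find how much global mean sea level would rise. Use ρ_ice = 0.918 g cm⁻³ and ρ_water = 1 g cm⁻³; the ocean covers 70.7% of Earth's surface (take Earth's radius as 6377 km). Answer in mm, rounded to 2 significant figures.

Kela: 1.29×10^4 Gt = 1.290×10^16 kg; dividing by ρ_w = 1 g cm⁻³ = 1000 kg m⁻³ gives 1.290×10^13 m³ of water.
Norane: 41.8 km³ × (918/1000) = 38.37 km³ of water.
Fenane: 2.44×10^5 km³ × (918/1000) = 2.240×10^5 km³ of water.
Total added water ≈ 2.369×10^14 m³ over 3.61×10^14 m² → Δh = 0.656 m = 660 mm.

≈ 660 mm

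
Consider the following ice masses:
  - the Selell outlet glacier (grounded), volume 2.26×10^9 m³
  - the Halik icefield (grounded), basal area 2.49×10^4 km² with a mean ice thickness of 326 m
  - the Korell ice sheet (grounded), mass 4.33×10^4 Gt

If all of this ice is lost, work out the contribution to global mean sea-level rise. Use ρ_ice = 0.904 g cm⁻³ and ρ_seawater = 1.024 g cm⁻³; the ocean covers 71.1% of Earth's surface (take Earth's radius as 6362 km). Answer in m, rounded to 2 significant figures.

Selell: 2.26×10^9 m³ × (904/1024) = 1.995×10^9 m³ of water.
Halik: ice volume = 2.49×10^4 km² × 326 m = 8117 km³; 8117 × (904/1024) = 7166 km³ of water.
Korell: 4.33×10^4 Gt = 4.330×10^16 kg; dividing by ρ_w = 1.024 g cm⁻³ = 1024 kg m⁻³ gives 4.229×10^13 m³ of water.
Total added water ≈ 4.945×10^13 m³ over 3.62×10^14 m² → Δh = 0.137 m.

≈ 0.14 m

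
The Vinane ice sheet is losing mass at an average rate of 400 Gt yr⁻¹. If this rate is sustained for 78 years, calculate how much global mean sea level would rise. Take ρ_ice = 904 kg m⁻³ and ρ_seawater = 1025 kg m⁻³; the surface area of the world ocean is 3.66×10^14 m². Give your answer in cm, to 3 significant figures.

≈ 8.32 cm

Total mass lost = 400 Gt/yr × 78 yr = 3.120×10^4 Gt = 3.120×10^16 kg.
ρ_w = 1025 kg m⁻³, so water volume = 3.120×10^16 / 1025 = 3.044×10^13 m³.
Δh = 3.044×10^13 / 3.66×10^14 = 0.0832 m = 8.32 cm.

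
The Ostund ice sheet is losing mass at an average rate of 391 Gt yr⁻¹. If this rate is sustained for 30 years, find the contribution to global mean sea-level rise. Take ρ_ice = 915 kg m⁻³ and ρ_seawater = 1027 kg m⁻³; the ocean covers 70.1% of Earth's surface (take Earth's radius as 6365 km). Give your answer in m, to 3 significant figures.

Total mass lost = 391 Gt/yr × 30 yr = 1.173×10^4 Gt = 1.173×10^16 kg.
ρ_w = 1027 kg m⁻³, so water volume = 1.173×10^16 / 1027 = 1.142×10^13 m³.
Δh = 1.142×10^13 / 3.57×10^14 = 0.0320 m.

≈ 0.0320 m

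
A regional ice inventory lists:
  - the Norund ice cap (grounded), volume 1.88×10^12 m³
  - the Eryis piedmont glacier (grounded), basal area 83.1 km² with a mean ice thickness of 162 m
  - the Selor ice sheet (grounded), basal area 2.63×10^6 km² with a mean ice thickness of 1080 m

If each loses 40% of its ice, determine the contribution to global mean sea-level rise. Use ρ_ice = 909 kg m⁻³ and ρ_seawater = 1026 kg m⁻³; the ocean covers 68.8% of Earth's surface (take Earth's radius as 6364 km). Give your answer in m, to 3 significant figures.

Norund: 0.4 × 1.88×10^12 m³ × (909/1026) = 6.662×10^11 m³ of water.
Eryis: ice volume = 83.1 km² × 162 m = 13.46 km³; 0.4 × 13.46 × (909/1026) = 4.771 km³ of water.
Selor: ice volume = 2.63×10^6 km² × 1080 m = 2.840×10^6 km³; 0.4 × 2.840×10^6 × (909/1026) = 1.007×10^6 km³ of water.
Total added water ≈ 1.007×10^15 m³ over 3.50×10^14 m² → Δh = 2.88 m.

≈ 2.88 m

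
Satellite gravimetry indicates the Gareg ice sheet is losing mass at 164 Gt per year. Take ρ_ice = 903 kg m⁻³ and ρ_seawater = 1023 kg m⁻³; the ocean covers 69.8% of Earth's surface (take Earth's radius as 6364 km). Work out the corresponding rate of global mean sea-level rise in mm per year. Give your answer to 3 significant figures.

≈ 0.451 mm/yr

ρ_w = 1023 kg m⁻³. Annual water volume added = 164 Gt / ρ_w = 1.640×10^14 kg / 1023 kg m⁻³ = 1.603×10^11 m³.
Δh per year = 1.603×10^11 / 3.55×10^14 = 4.51×10^-4 m = 0.451 mm.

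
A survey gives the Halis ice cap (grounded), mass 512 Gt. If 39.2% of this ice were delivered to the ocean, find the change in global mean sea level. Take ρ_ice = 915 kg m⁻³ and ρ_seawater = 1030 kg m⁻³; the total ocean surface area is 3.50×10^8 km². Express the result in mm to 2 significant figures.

≈ 0.56 mm

Halis: 0.392 × 512 Gt = 2.007×10^14 kg; dividing by ρ_w = 1030 kg m⁻³ gives 1.949×10^11 m³ of water.
Spread over 3.50×10^14 m² of ocean, Δh = 1.949×10^11 / 3.50×10^14 = 5.57×10^-4 m = 0.56 mm.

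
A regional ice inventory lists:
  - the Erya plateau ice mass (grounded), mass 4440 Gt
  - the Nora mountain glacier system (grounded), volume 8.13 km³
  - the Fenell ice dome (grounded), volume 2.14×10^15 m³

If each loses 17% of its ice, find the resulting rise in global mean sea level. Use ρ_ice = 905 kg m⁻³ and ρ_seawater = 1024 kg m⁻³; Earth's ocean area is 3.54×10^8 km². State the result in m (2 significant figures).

≈ 0.91 m

Erya: 0.17 × 4440 Gt = 7.548×10^14 kg; dividing by ρ_w = 1024 kg m⁻³ gives 7.371×10^11 m³ of water.
Nora: 0.17 × 8.13 km³ × (905/1024) = 1.221 km³ of water.
Fenell: 0.17 × 2.14×10^15 m³ × (905/1024) = 3.215×10^14 m³ of water.
Total added water ≈ 3.223×10^14 m³ over 3.54×10^14 m² → Δh = 0.910 m.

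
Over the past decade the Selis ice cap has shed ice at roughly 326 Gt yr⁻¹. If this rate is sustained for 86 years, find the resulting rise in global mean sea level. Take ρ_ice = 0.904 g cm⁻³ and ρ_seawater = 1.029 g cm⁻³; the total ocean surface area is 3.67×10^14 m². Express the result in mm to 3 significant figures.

≈ 74.2 mm

Total mass lost = 326 Gt/yr × 86 yr = 2.804×10^4 Gt = 2.804×10^16 kg.
ρ_w = 1.029 g cm⁻³ = 1029 kg m⁻³, so water volume = 2.804×10^16 / 1029 = 2.725×10^13 m³.
Δh = 2.725×10^13 / 3.67×10^14 = 0.0742 m = 74.2 mm.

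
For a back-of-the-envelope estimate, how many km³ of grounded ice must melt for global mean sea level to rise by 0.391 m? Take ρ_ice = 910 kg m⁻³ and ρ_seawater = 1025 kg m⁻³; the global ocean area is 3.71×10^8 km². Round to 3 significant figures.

≈ 1.63×10^5 km³

Required water volume = Δh × A = 0.391 m × 3.71×10^14 m² = 1.451×10^14 m³ = 1.451×10^5 km³.
Ice volume = water volume × ρ_w/ρ_ice = 1.451×10^5 × 1025/910 = 1.63×10^5 km³.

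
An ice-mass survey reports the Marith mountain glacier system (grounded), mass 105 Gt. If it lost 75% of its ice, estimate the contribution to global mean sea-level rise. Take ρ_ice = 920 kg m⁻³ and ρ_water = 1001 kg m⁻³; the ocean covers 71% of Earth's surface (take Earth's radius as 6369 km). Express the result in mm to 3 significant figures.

Marith: 0.75 × 105 Gt = 7.875×10^13 kg; dividing by ρ_w = 1001 kg m⁻³ gives 7.867×10^10 m³ of water.
Spread over 3.62×10^14 m² of ocean, Δh = 7.867×10^10 / 3.62×10^14 = 2.17×10^-4 m = 0.217 mm.

≈ 0.217 mm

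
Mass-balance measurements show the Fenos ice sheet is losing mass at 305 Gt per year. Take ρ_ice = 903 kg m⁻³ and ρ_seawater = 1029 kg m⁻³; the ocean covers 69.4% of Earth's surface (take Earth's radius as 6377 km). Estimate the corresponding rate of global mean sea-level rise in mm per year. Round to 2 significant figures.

≈ 0.84 mm/yr

ρ_w = 1029 kg m⁻³. Annual water volume added = 305 Gt / ρ_w = 3.050×10^14 kg / 1029 kg m⁻³ = 2.964×10^11 m³.
Δh per year = 2.964×10^11 / 3.55×10^14 = 8.36×10^-4 m = 0.84 mm.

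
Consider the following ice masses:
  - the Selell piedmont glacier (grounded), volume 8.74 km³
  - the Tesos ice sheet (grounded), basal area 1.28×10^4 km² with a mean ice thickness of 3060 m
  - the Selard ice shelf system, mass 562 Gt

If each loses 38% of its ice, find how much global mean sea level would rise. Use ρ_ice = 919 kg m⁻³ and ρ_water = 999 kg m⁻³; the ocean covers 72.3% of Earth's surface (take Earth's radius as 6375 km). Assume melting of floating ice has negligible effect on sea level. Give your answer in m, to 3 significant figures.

≈ 0.0371 m

Selell: 0.38 × 8.74 km³ × (919/999) = 3.055 km³ of water.
Tesos: ice volume = 1.28×10^4 km² × 3060 m = 3.917×10^4 km³; 0.38 × 3.917×10^4 × (919/999) = 1.369×10^4 km³ of water.
The Selard ice shelf system is floating and already displaces its own weight of water, so its melt adds essentially nothing to sea level.
Total added water ≈ 1.369×10^13 m³ over 3.69×10^14 m² → Δh = 0.0371 m.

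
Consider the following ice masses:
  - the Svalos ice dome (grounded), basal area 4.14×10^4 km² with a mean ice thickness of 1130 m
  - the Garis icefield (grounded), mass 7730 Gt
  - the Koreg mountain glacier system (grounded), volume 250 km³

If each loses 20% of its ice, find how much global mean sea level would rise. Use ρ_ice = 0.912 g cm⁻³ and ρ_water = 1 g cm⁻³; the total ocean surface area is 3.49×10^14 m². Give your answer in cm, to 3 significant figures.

≈ 2.90 cm

Svalos: ice volume = 4.14×10^4 km² × 1130 m = 4.678×10^4 km³; 0.2 × 4.678×10^4 × (912/1000) = 8533 km³ of water.
Garis: 0.2 × 7730 Gt = 1.546×10^15 kg; dividing by ρ_w = 1 g cm⁻³ = 1000 kg m⁻³ gives 1.546×10^12 m³ of water.
Koreg: 0.2 × 250 km³ × (912/1000) = 45.60 km³ of water.
Total added water ≈ 1.012×10^13 m³ over 3.49×10^14 m² → Δh = 0.0290 m = 2.90 cm.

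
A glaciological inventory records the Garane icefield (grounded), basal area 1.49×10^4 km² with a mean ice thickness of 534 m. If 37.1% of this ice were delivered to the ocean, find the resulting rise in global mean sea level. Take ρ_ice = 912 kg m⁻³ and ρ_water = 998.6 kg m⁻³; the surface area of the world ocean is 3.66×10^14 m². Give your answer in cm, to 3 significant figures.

Garane: ice volume = 1.49×10^4 km² × 534 m = 7957 km³; 0.371 × 7957 × (912/998.6) = 2696 km³ of water.
Spread over 3.66×10^14 m² of ocean, Δh = 2.696×10^12 / 3.66×10^14 = 7.37×10^-3 m = 0.737 cm.

≈ 0.737 cm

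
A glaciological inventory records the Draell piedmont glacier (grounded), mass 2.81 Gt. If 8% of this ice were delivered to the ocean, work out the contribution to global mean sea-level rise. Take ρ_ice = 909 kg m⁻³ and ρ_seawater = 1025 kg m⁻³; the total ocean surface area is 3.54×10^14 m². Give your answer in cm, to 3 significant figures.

≈ 6.20×10^-5 cm

Draell: 0.08 × 2.81 Gt = 2.248×10^11 kg; dividing by ρ_w = 1025 kg m⁻³ gives 2.193×10^8 m³ of water.
Spread over 3.54×10^14 m² of ocean, Δh = 2.193×10^8 / 3.54×10^14 = 6.20×10^-7 m = 6.20×10^-5 cm.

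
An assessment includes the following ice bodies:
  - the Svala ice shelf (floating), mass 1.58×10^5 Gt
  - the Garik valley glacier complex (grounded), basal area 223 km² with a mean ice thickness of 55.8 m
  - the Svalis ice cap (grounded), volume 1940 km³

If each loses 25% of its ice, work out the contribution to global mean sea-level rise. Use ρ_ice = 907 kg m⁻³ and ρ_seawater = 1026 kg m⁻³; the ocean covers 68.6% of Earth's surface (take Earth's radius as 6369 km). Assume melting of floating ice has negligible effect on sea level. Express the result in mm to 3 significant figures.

The Svala ice shelf is floating and already displaces its own weight of water, so its melt adds essentially nothing to sea level.
Garik: ice volume = 223 km² × 55.8 m = 12.44 km³; 0.25 × 12.44 × (907/1026) = 2.750 km³ of water.
Svalis: 0.25 × 1940 km³ × (907/1026) = 428.7 km³ of water.
Total added water ≈ 4.315×10^11 m³ over 3.50×10^14 m² → Δh = 1.23×10^-3 m = 1.23 mm.

≈ 1.23 mm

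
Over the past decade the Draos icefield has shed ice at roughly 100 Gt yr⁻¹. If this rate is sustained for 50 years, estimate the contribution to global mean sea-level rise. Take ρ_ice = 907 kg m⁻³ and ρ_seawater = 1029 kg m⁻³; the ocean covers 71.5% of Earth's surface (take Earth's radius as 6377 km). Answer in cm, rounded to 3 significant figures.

≈ 1.33 cm

Total mass lost = 100 Gt/yr × 50 yr = 5000 Gt = 5.000×10^15 kg.
ρ_w = 1029 kg m⁻³, so water volume = 5.000×10^15 / 1029 = 4.859×10^12 m³.
Δh = 4.859×10^12 / 3.65×10^14 = 0.0133 m = 1.33 cm.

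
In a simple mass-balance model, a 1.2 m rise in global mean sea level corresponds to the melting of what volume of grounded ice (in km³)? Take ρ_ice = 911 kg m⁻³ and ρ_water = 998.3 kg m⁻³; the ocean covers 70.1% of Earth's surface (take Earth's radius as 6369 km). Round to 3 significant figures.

Required water volume = Δh × A = 1.2 m × 3.57×10^14 m² = 4.288×10^14 m³ = 4.288×10^5 km³.
Ice volume = water volume × ρ_w/ρ_ice = 4.288×10^5 × 998.3/911 = 4.70×10^5 km³.

≈ 4.70×10^5 km³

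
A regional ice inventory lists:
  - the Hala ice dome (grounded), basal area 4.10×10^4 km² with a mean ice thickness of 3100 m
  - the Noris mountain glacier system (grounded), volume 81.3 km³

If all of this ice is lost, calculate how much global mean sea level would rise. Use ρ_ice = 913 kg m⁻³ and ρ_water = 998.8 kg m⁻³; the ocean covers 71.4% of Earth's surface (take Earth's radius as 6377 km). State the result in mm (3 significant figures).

Hala: ice volume = 4.10×10^4 km² × 3100 m = 1.271×10^5 km³; 1.271×10^5 × (913/998.8) = 1.162×10^5 km³ of water.
Noris: 81.3 km³ × (913/998.8) = 74.32 km³ of water.
Total added water ≈ 1.163×10^14 m³ over 3.65×10^14 m² → Δh = 0.319 m = 319 mm.

≈ 319 mm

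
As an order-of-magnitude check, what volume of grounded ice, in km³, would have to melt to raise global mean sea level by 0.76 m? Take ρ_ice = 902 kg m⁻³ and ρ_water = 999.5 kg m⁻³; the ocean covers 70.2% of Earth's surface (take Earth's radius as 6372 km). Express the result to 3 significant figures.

≈ 3.02×10^5 km³

Required water volume = Δh × A = 0.76 m × 3.58×10^14 m² = 2.722×10^14 m³ = 2.722×10^5 km³.
Ice volume = water volume × ρ_w/ρ_ice = 2.722×10^5 × 999.5/902 = 3.02×10^5 km³.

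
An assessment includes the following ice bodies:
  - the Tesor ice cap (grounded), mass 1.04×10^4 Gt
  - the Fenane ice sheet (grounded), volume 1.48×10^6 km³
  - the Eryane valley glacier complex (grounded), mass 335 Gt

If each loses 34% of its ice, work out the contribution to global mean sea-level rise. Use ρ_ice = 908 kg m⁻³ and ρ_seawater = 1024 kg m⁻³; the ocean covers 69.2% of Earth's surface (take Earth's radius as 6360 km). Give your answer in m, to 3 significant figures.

≈ 1.28 m

Tesor: 0.34 × 1.04×10^4 Gt = 3.536×10^15 kg; dividing by ρ_w = 1024 kg m⁻³ gives 3.453×10^12 m³ of water.
Fenane: 0.34 × 1.48×10^6 km³ × (908/1024) = 4.462×10^5 km³ of water.
Eryane: 0.34 × 335 Gt = 1.139×10^14 kg; dividing by ρ_w = 1024 kg m⁻³ gives 1.112×10^11 m³ of water.
Total added water ≈ 4.498×10^14 m³ over 3.52×10^14 m² → Δh = 1.28 m.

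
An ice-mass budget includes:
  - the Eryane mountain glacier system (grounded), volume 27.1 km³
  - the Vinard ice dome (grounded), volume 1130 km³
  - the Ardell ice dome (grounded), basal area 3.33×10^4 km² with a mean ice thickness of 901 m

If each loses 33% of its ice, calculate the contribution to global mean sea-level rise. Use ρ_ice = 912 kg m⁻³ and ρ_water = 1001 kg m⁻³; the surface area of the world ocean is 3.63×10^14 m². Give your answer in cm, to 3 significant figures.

≈ 2.58 cm

Eryane: 0.33 × 27.1 km³ × (912/1001) = 8.148 km³ of water.
Vinard: 0.33 × 1130 km³ × (912/1001) = 339.7 km³ of water.
Ardell: ice volume = 3.33×10^4 km² × 901 m = 3.000×10^4 km³; 0.33 × 3.000×10^4 × (912/1001) = 9021 km³ of water.
Total added water ≈ 9.369×10^12 m³ over 3.63×10^14 m² → Δh = 0.0258 m = 2.58 cm.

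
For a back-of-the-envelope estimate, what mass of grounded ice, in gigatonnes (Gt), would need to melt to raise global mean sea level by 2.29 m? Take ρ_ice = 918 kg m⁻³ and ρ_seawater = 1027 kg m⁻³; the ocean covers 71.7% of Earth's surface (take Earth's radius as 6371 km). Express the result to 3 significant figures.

≈ 8.60×10^5 Gt

Required water volume = Δh × A = 2.29 m × 3.66×10^14 m² = 8.375×10^14 m³.
ρ_w = 1027 kg m⁻³, so the mass of water = 8.375×10^14 m³ × 1027 kg m⁻³ = 8.601×10^17 kg = 8.60×10^5 Gt (and the same mass of ice, by conservation).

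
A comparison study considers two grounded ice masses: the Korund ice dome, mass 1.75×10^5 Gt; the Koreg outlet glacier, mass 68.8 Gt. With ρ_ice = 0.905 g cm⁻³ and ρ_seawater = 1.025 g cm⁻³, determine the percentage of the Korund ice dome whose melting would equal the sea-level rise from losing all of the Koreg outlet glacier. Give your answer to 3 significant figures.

Equal sea-level rise means equal mass of meltwater, i.e. equal mass of ice lost.
Ice mass of Koreg: 6.880×10^13 kg; ice mass of Korund: 1.750×10^17 kg.
Fraction required = 6.880×10^13 / 1.750×10^17 = 3.93×10^-4 → 0.0393 %.

≈ 0.0393 %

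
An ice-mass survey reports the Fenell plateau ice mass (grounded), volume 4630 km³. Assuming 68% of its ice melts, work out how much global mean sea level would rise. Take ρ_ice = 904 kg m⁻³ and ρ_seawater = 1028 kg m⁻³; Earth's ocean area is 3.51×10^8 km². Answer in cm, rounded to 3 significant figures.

Fenell: 0.68 × 4630 km³ × (904/1028) = 2769 km³ of water.
Spread over 3.51×10^14 m² of ocean, Δh = 2.769×10^12 / 3.51×10^14 = 7.89×10^-3 m = 0.789 cm.

≈ 0.789 cm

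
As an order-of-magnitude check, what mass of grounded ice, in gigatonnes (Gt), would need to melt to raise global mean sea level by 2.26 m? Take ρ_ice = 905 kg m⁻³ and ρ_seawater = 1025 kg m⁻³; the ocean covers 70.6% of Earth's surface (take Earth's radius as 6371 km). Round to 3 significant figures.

≈ 8.34×10^5 Gt

Required water volume = Δh × A = 2.26 m × 3.60×10^14 m² = 8.138×10^14 m³.
ρ_w = 1025 kg m⁻³, so the mass of water = 8.138×10^14 m³ × 1025 kg m⁻³ = 8.342×10^17 kg = 8.34×10^5 Gt (and the same mass of ice, by conservation).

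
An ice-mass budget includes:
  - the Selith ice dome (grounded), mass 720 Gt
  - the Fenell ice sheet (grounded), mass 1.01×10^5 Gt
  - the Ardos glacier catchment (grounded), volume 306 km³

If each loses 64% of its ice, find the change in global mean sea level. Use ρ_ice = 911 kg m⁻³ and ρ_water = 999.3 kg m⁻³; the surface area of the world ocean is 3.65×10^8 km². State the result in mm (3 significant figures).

Selith: 0.64 × 720 Gt = 4.608×10^14 kg; dividing by ρ_w = 999.3 kg m⁻³ gives 4.611×10^11 m³ of water.
Fenell: 0.64 × 1.01×10^5 Gt = 6.464×10^16 kg; dividing by ρ_w = 999.3 kg m⁻³ gives 6.469×10^13 m³ of water.
Ardos: 0.64 × 306 km³ × (911/999.3) = 178.5 km³ of water.
Total added water ≈ 6.532×10^13 m³ over 3.65×10^14 m² → Δh = 0.179 m = 179 mm.

≈ 179 mm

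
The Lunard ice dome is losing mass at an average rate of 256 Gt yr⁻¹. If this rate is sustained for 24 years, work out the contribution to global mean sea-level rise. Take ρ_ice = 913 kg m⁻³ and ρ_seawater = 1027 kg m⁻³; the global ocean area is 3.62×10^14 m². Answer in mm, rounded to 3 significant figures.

Total mass lost = 256 Gt/yr × 24 yr = 6144 Gt = 6.144×10^15 kg.
ρ_w = 1027 kg m⁻³, so water volume = 6.144×10^15 / 1027 = 5.982×10^12 m³.
Δh = 5.982×10^12 / 3.62×10^14 = 0.0165 m = 16.5 mm.

≈ 16.5 mm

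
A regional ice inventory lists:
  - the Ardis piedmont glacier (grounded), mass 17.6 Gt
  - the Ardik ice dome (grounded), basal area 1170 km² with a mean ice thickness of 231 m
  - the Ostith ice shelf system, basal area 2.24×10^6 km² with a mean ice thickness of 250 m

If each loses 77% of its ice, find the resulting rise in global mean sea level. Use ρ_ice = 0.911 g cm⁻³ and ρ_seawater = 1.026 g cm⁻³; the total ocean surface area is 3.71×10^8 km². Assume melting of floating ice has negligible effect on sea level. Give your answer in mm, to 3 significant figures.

≈ 0.534 mm

Ardis: 0.77 × 17.6 Gt = 1.355×10^13 kg; dividing by ρ_w = 1.026 g cm⁻³ = 1026 kg m⁻³ gives 1.321×10^10 m³ of water.
Ardik: ice volume = 1170 km² × 231 m = 270.3 km³; 0.77 × 270.3 × (911/1026) = 184.8 km³ of water.
The Ostith ice shelf system is floating and already displaces its own weight of water, so its melt adds essentially nothing to sea level.
Total added water ≈ 1.980×10^11 m³ over 3.71×10^14 m² → Δh = 5.34×10^-4 m = 0.534 mm.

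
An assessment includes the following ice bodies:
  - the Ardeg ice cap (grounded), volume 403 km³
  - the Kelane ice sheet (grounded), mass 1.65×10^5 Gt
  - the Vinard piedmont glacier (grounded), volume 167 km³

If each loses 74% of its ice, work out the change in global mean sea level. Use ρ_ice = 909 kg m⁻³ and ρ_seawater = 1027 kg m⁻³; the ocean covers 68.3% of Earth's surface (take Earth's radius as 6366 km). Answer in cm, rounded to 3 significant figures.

≈ 34.3 cm

Ardeg: 0.74 × 403 km³ × (909/1027) = 264.0 km³ of water.
Kelane: 0.74 × 1.65×10^5 Gt = 1.221×10^17 kg; dividing by ρ_w = 1027 kg m⁻³ gives 1.189×10^14 m³ of water.
Vinard: 0.74 × 167 km³ × (909/1027) = 109.4 km³ of water.
Total added water ≈ 1.193×10^14 m³ over 3.48×10^14 m² → Δh = 0.343 m = 34.3 cm.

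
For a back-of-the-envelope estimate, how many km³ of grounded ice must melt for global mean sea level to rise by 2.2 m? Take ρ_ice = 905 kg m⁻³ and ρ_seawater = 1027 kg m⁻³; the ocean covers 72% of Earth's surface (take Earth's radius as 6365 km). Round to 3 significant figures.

Required water volume = Δh × A = 2.2 m × 3.67×10^14 m² = 8.064×10^14 m³ = 8.064×10^5 km³.
Ice volume = water volume × ρ_w/ρ_ice = 8.064×10^5 × 1027/905 = 9.15×10^5 km³.

≈ 9.15×10^5 km³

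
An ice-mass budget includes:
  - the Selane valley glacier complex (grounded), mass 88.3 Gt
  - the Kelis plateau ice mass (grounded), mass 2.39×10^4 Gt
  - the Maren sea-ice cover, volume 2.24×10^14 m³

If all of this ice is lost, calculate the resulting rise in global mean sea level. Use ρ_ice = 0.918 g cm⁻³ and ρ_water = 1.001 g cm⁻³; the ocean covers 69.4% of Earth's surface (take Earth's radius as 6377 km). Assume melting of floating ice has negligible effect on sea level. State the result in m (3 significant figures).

≈ 0.0676 m

Selane: 88.3 Gt = 8.830×10^13 kg; dividing by ρ_w = 1.001 g cm⁻³ = 1001 kg m⁻³ gives 8.821×10^10 m³ of water.
Kelis: 2.39×10^4 Gt = 2.390×10^16 kg; dividing by ρ_w = 1001 kg m⁻³ gives 2.388×10^13 m³ of water.
The Maren sea-ice cover is floating and already displaces its own weight of water, so its melt adds essentially nothing to sea level.
Total added water ≈ 2.396×10^13 m³ over 3.55×10^14 m² → Δh = 0.0676 m.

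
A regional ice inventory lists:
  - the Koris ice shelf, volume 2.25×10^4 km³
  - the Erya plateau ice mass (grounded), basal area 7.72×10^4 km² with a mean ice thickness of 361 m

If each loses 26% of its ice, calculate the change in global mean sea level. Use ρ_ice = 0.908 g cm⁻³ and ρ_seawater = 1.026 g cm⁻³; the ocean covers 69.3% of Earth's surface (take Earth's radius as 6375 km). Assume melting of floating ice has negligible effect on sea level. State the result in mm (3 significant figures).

≈ 18.1 mm

The Koris ice shelf is floating and already displaces its own weight of water, so its melt adds essentially nothing to sea level.
Erya: ice volume = 7.72×10^4 km² × 361 m = 2.787×10^4 km³; 0.26 × 2.787×10^4 × (908/1026) = 6413 km³ of water.
Total added water ≈ 6.413×10^12 m³ over 3.54×10^14 m² → Δh = 0.0181 m = 18.1 mm.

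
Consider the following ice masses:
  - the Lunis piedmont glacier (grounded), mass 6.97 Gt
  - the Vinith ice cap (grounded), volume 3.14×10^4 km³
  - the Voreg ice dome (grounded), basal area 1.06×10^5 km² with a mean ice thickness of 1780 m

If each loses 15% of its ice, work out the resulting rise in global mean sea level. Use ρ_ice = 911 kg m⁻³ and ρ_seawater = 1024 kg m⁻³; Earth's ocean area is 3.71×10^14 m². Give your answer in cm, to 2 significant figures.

Lunis: 0.15 × 6.97 Gt = 1.045×10^12 kg; dividing by ρ_w = 1024 kg m⁻³ gives 1.021×10^9 m³ of water.
Vinith: 0.15 × 3.14×10^4 km³ × (911/1024) = 4190 km³ of water.
Voreg: ice volume = 1.06×10^5 km² × 1780 m = 1.887×10^5 km³; 0.15 × 1.887×10^5 × (911/1024) = 2.518×10^4 km³ of water.
Total added water ≈ 2.937×10^13 m³ over 3.71×10^14 m² → Δh = 0.0792 m = 7.9 cm.

≈ 7.9 cm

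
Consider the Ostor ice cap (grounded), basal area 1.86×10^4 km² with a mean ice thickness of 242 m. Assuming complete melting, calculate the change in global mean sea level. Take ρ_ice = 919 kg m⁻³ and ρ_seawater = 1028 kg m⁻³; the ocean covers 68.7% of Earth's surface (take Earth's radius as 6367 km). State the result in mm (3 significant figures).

Ostor: ice volume = 1.86×10^4 km² × 242 m = 4501 km³; 4501 × (919/1028) = 4024 km³ of water.
Spread over 3.50×10^14 m² of ocean, Δh = 4.024×10^12 / 3.50×10^14 = 0.0115 m = 11.5 mm.

≈ 11.5 mm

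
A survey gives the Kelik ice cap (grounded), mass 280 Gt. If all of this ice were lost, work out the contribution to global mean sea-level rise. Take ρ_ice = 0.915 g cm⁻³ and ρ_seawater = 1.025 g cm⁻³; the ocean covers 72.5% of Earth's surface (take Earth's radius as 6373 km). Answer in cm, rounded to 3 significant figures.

Kelik: 280 Gt = 2.800×10^14 kg; dividing by ρ_w = 1.025 g cm⁻³ = 1025 kg m⁻³ gives 2.732×10^11 m³ of water.
Spread over 3.70×10^14 m² of ocean, Δh = 2.732×10^11 / 3.70×10^14 = 7.38×10^-4 m = 0.0738 cm.

≈ 0.0738 cm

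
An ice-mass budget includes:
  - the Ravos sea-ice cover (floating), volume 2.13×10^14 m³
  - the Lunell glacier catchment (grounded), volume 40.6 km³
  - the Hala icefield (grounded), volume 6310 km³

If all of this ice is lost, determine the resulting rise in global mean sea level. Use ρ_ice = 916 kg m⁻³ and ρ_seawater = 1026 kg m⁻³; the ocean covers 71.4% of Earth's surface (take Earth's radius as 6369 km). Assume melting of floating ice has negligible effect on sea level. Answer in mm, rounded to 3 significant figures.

≈ 15.6 mm

The Ravos sea-ice cover is floating and already displaces its own weight of water, so its melt adds essentially nothing to sea level.
Lunell: 40.6 km³ × (916/1026) = 36.25 km³ of water.
Hala: 6310 km³ × (916/1026) = 5633 km³ of water.
Total added water ≈ 5.670×10^12 m³ over 3.64×10^14 m² → Δh = 0.0156 m = 15.6 mm.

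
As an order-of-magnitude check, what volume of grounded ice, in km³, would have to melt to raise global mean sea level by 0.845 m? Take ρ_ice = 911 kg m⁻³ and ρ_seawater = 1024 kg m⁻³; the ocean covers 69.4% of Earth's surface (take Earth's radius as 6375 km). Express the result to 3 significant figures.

≈ 3.37×10^5 km³

Required water volume = Δh × A = 0.845 m × 3.54×10^14 m² = 2.995×10^14 m³ = 2.995×10^5 km³.
Ice volume = water volume × ρ_w/ρ_ice = 2.995×10^5 × 1024/911 = 3.37×10^5 km³.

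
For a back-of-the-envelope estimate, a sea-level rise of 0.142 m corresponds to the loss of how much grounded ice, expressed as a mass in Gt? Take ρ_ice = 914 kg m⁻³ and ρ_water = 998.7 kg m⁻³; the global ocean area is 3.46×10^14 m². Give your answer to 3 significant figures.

≈ 4.91×10^4 Gt

Required water volume = Δh × A = 0.142 m × 3.46×10^14 m² = 4.913×10^13 m³.
ρ_w = 998.7 kg m⁻³, so the mass of water = 4.913×10^13 m³ × 998.7 kg m⁻³ = 4.907×10^16 kg = 4.91×10^4 Gt (and the same mass of ice, by conservation).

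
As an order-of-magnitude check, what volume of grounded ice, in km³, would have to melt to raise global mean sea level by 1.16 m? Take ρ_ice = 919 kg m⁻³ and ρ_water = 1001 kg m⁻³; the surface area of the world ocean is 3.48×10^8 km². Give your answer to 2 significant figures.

≈ 4.4×10^5 km³

Required water volume = Δh × A = 1.16 m × 3.48×10^14 m² = 4.037×10^14 m³ = 4.037×10^5 km³.
Ice volume = water volume × ρ_w/ρ_ice = 4.037×10^5 × 1001/919 = 4.4×10^5 km³.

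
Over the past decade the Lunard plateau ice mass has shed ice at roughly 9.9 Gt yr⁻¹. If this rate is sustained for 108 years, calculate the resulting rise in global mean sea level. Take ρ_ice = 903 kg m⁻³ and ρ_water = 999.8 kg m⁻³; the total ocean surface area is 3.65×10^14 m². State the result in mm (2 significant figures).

≈ 2.9 mm

Total mass lost = 9.9 Gt/yr × 108 yr = 1069 Gt = 1.069×10^15 kg.
ρ_w = 999.8 kg m⁻³, so water volume = 1.069×10^15 / 999.8 = 1.069×10^12 m³.
Δh = 1.069×10^12 / 3.65×10^14 = 2.93×10^-3 m = 2.9 mm.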